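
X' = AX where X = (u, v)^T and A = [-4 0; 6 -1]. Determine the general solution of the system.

Coefficient matrix A = [[-4, 0], [6, -1]].
Characteristic polynomial det(A - λI) = λ^2 + 5λ + 4 = 0.
Eigenvalues λ = -4, -1.
For λ=-4: (A-λI) row 2 is [6, 3], so an eigenvector is (-1, 2).
For λ=-1: (A-λI) row 1 is [-3, 0], so an eigenvector is (0, 1).
General solution: K_1e^(-4t)(-1,2) + K_2e^(-t)(0,1).

u(t) = -K_1e^(-4t), v(t) = 2K_1e^(-4t) + K_2e^(-t)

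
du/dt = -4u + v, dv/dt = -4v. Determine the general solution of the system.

Coefficient matrix A = [[-4, 1], [0, -4]].
Characteristic polynomial det(A - λI) = λ^2 + 8λ + 16 = 0.
Single eigenvalue λ = -4 with algebraic multiplicity 2.
Eigenvector v = (1,0); generalized eigenvector w with (A-λI)w=v is (-1,1).
General solution: e^(-4t)[C_1·v + C_2·(t·v + w)].

u(t) = C_1e^(-4t) + C_2te^(-4t) - C_2e^(-4t), v(t) = C_2e^(-4t)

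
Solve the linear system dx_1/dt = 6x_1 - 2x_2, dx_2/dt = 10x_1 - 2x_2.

x_1(t) = K_1e^(2t)sin(2t) - K_2e^(2t)cos(2t), x_2(t) = 2K_1e^(2t)sin(2t) - K_1e^(2t)cos(2t) - K_2e^(2t)sin(2t) - 2K_2e^(2t)cos(2t)

Coefficient matrix A = [[6, -2], [10, -2]].
Characteristic polynomial det(A - λI) = λ^2 - 4λ + 8 = 0.
Eigenvalues λ = 2 ± 2i (complex conjugate pair).
For λ=2+2i: an eigenvector is (0,-1) - i(1,2) = (0 - i, -1 - 2i).
A real fundamental pair from Re and Im of e^((2+2i)t)v: X_1 = e^(2t)(cos(2t)·(0,-1) + sin(2t)·(1,2)), X_2 = e^(2t)(sin(2t)·(0,-1) - cos(2t)·(1,2)).
General solution: K_1X_1 + K_2X_2.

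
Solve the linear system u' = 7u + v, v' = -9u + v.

u(t) = K_1e^(4t) + K_2te^(4t) + K_2e^(4t), v(t) = -3K_1e^(4t) - 3K_2te^(4t) - 2K_2e^(4t)

Coefficient matrix A = [[7, 1], [-9, 1]].
Characteristic polynomial det(A - λI) = λ^2 - 8λ + 16 = 0.
Single eigenvalue λ = 4 with algebraic multiplicity 2.
Eigenvector v = (1,-3); generalized eigenvector w with (A-λI)w=v is (1,-2).
General solution: e^(4t)[K_1·v + K_2·(t·v + w)].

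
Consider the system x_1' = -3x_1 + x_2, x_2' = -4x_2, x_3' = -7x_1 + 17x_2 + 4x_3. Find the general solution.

x_1(t) = c_1e^(-3t) - c_2e^(-4t), x_2(t) = c_2e^(-4t), x_3(t) = c_1e^(-3t) - 3c_2e^(-4t) + c_3e^(4t)

Coefficient matrix A = [[-3, 1, 0], [0, -4, 0], [-7, 17, 4]].
det(A - λI) = 0 gives eigenvalues λ = -3, -4, 4.
For λ=-3: eigenvector (1,0,1).
For λ=-4: eigenvector (-1,1,-3).
For λ=4: eigenvector (0,0,1).
General solution: c_1e^(-3t)(1,0,1) + c_2e^(-4t)(-1,1,-3) + c_3e^(4t)(0,0,1).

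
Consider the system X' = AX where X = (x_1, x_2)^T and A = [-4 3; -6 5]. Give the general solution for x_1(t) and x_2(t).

x_1(t) = c_1e^(-t) - c_2e^(2t), x_2(t) = c_1e^(-t) - 2c_2e^(2t)

Coefficient matrix A = [[-4, 3], [-6, 5]].
Characteristic polynomial det(A - λI) = λ^2 - λ - 2 = 0.
Eigenvalues λ = -1, 2.
For λ=-1: (A-λI) row 1 is [-3, 3], so an eigenvector is (1, 1).
For λ=2: (A-λI) row 1 is [-6, 3], so an eigenvector is (-1, -2).
General solution: c_1e^(-t)(1,1) + c_2e^(2t)(-1,-2).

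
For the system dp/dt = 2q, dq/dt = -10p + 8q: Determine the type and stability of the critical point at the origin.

unstable spiral

A = [[0,2],[-10,8]]; det(A-λI) = λ^2 - 8λ + 20.
λ = 4 ± 2i: positive real part.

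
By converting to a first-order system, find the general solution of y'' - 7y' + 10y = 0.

y(t) = c_1e^(2t) + c_2e^(5t)

Let x_1 = y, x_2 = y'. Then x_1' = x_2 and x_2' = -10x_1 + 7x_2.
A = [[0,1],[-10,7]]; det(A-λI) = λ^2 - 7λ + 10.
Eigenvalues λ = 2, 5 with eigenvectors (1,2), (1,5).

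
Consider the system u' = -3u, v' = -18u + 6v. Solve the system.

Coefficient matrix A = [[-3, 0], [-18, 6]].
Characteristic polynomial det(A - λI) = λ^2 - 3λ - 18 = 0.
Eigenvalues λ = 6, -3.
For λ=6: (A-λI) row 1 is [-9, 0], so an eigenvector is (0, 1).
For λ=-3: (A-λI) row 2 is [-18, 9], so an eigenvector is (-1, -2).
General solution: K_1e^(6t)(0,1) + K_2e^(-3t)(-1,-2).

u(t) = -K_2e^(-3t), v(t) = K_1e^(6t) - 2K_2e^(-3t)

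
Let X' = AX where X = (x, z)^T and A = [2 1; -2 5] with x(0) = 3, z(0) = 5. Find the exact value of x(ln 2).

A = [[2,1],[-2,5]]; eigenvalues λ = 3, 4.
Eigenvectors: (1,1) for λ=3, (1,2) for λ=4.
From the initial condition, c_1 = 1, c_2 = 2.
x(ln 2) = (1)(2^3)(1) + (2)(2^4)(1) = 40.

40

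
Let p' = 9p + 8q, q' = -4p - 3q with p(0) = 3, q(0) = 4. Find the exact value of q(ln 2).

-202

A = [[9,8],[-4,-3]]; eigenvalues λ = 5, 1.
Eigenvectors: (-2,1) for λ=5, (1,-1) for λ=1.
From the initial condition, c_1 = -7, c_2 = -11.
q(ln 2) = (-7)(2^5)(1) + (-11)(2^1)(-1) = -202.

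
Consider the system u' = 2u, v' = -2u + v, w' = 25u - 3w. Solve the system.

u(t) = C_2e^(2t), v(t) = C_1e^(t) - 2C_2e^(2t), w(t) = 5C_2e^(2t) + C_3e^(-3t)

Coefficient matrix A = [[2, 0, 0], [-2, 1, 0], [25, 0, -3]].
det(A - λI) = 0 gives eigenvalues λ = 1, 2, -3.
For λ=1: eigenvector (0,1,0).
For λ=2: eigenvector (1,-2,5).
For λ=-3: eigenvector (0,0,1).
General solution: C_1e^(t)(0,1,0) + C_2e^(2t)(1,-2,5) + C_3e^(-3t)(0,0,1).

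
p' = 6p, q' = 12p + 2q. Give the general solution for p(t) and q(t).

Coefficient matrix A = [[6, 0], [12, 2]].
Characteristic polynomial det(A - λI) = λ^2 - 8λ + 12 = 0.
Eigenvalues λ = 2, 6.
For λ=2: (A-λI) row 1 is [4, 0], so an eigenvector is (0, 1).
For λ=6: (A-λI) row 2 is [12, -4], so an eigenvector is (1, 3).
General solution: c_1e^(2t)(0,1) + c_2e^(6t)(1,3).

p(t) = c_2e^(6t), q(t) = c_1e^(2t) + 3c_2e^(6t)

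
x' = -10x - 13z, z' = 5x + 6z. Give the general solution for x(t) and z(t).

Coefficient matrix A = [[-10, -13], [5, 6]].
Characteristic polynomial det(A - λI) = λ^2 + 4λ + 5 = 0.
Eigenvalues λ = -2 ± i (complex conjugate pair).
For λ=-2+i: an eigenvector is (2,-1) - i(-3,2) = (2 + 3i, -1 - 2i).
A real fundamental pair from Re and Im of e^((-2+i)t)v: X_1 = e^(-2t)(cos(t)·(2,-1) + sin(t)·(-3,2)), X_2 = e^(-2t)(sin(t)·(2,-1) - cos(t)·(-3,2)).
General solution: K_1X_1 + K_2X_2.

x(t) = -3K_1e^(-2t)sin(t) + 2K_1e^(-2t)cos(t) + 2K_2e^(-2t)sin(t) + 3K_2e^(-2t)cos(t), z(t) = 2K_1e^(-2t)sin(t) - K_1e^(-2t)cos(t) - K_2e^(-2t)sin(t) - 2K_2e^(-2t)cos(t)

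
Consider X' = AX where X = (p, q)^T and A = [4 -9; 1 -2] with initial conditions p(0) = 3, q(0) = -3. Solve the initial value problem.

Coefficient matrix A = [[4, -9], [1, -2]].
Characteristic polynomial det(A - λI) = λ^2 - 2λ + 1 = 0.
Single eigenvalue λ = 1 with algebraic multiplicity 2.
Eigenvector v = (-3,-1); generalized eigenvector w with (A-λI)w=v is (2,1).
General solution: e^(t)[C_1·v + C_2·(t·v + w)].
Applying p(0)=3, q(0)=-3 gives C_1=-9, C_2=-12.

p(t) = 36te^(t) + 3e^(t), q(t) = 12te^(t) - 3e^(t)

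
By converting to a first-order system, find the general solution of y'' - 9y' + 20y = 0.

y(t) = C_1e^(4t) + C_2e^(5t)

Let x_1 = y, x_2 = y'. Then x_1' = x_2 and x_2' = -20x_1 + 9x_2.
A = [[0,1],[-20,9]]; det(A-λI) = λ^2 - 9λ + 20.
Eigenvalues λ = 4, 5 with eigenvectors (1,4), (1,5).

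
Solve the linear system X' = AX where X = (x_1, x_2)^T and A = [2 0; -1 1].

x_1(t) = -c_2e^(2t), x_2(t) = c_1e^(t) + c_2e^(2t)

Coefficient matrix A = [[2, 0], [-1, 1]].
Characteristic polynomial det(A - λI) = λ^2 - 3λ + 2 = 0.
Eigenvalues λ = 1, 2.
For λ=1: (A-λI) row 1 is [1, 0], so an eigenvector is (0, 1).
For λ=2: (A-λI) row 2 is [-1, -1], so an eigenvector is (-1, 1).
General solution: c_1e^(t)(0,1) + c_2e^(2t)(-1,1).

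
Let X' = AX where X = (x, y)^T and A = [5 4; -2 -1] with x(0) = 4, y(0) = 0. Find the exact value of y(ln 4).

A = [[5,4],[-2,-1]]; eigenvalues λ = 1, 3.
Eigenvectors: (1,-1) for λ=1, (2,-1) for λ=3.
From the initial condition, c_1 = -4, c_2 = 4.
y(ln 4) = (-4)(4^1)(-1) + (4)(4^3)(-1) = -240.

-240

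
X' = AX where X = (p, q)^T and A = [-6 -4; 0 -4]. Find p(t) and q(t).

Coefficient matrix A = [[-6, -4], [0, -4]].
Characteristic polynomial det(A - λI) = λ^2 + 10λ + 24 = 0.
Eigenvalues λ = -4, -6.
For λ=-4: (A-λI) row 1 is [-2, -4], so an eigenvector is (-2, 1).
For λ=-6: (A-λI) row 1 is [0, -4], so an eigenvector is (1, 0).
General solution: C_1e^(-4t)(-2,1) + C_2e^(-6t)(1,0).

p(t) = -2C_1e^(-4t) + C_2e^(-6t), q(t) = C_1e^(-4t)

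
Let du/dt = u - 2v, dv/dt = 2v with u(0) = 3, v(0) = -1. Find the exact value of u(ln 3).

21

A = [[1,-2],[0,2]]; eigenvalues λ = 2, 1.
Eigenvectors: (-2,1) for λ=2, (-1,0) for λ=1.
From the initial condition, c_1 = -1, c_2 = -1.
u(ln 3) = (-1)(3^2)(-2) + (-1)(3^1)(-1) = 21.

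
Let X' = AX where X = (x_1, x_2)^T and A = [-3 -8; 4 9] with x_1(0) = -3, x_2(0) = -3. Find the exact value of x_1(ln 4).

A = [[-3,-8],[4,9]]; eigenvalues λ = 1, 5.
Eigenvectors: (-2,1) for λ=1, (1,-1) for λ=5.
From the initial condition, c_1 = 6, c_2 = 9.
x_1(ln 4) = (6)(4^1)(-2) + (9)(4^5)(1) = 9168.

9168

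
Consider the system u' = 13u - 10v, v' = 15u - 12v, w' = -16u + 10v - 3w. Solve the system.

Coefficient matrix A = [[13, -10, 0], [15, -12, 0], [-16, 10, -3]].
det(A - λI) = 0 gives eigenvalues λ = -3, 3, -2.
For λ=-3: eigenvector (0,0,1).
For λ=3: eigenvector (-1,-1,1).
For λ=-2: eigenvector (2,3,-2).
General solution: C_1e^(-3t)(0,0,1) + C_2e^(3t)(-1,-1,1) + C_3e^(-2t)(2,3,-2).

u(t) = -C_2e^(3t) + 2C_3e^(-2t), v(t) = -C_2e^(3t) + 3C_3e^(-2t), w(t) = C_1e^(-3t) + C_2e^(3t) - 2C_3e^(-2t)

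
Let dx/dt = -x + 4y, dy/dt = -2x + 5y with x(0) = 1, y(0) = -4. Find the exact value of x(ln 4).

-536

A = [[-1,4],[-2,5]]; eigenvalues λ = 3, 1.
Eigenvectors: (-1,-1) for λ=3, (2,1) for λ=1.
From the initial condition, c_1 = 9, c_2 = 5.
x(ln 4) = (9)(4^3)(-1) + (5)(4^1)(2) = -536.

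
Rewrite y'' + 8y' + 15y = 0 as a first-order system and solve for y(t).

y(t) = K_1e^(-5t) + K_2e^(-3t)

Let x_1 = y, x_2 = y'. Then x_1' = x_2 and x_2' = -15x_1 - 8x_2.
A = [[0,1],[-15,-8]]; det(A-λI) = λ^2 + 8λ + 15.
Eigenvalues λ = -5, -3 with eigenvectors (1,-5), (1,-3).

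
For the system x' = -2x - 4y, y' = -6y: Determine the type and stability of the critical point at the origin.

stable node

A = [[-2,-4],[0,-6]]; det(A-λI) = λ^2 + 8λ + 12.
λ = -2, -6: both negative.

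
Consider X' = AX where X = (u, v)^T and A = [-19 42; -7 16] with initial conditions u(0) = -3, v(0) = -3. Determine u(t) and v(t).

Coefficient matrix A = [[-19, 42], [-7, 16]].
Characteristic polynomial det(A - λI) = λ^2 + 3λ - 10 = 0.
Eigenvalues λ = 2, -5.
For λ=2: (A-λI) row 1 is [-21, 42], so an eigenvector is (2, 1).
For λ=-5: (A-λI) row 1 is [-14, 42], so an eigenvector is (-3, -1).
General solution: C_1e^(2t)(2,1) + C_2e^(-5t)(-3,-1).
Applying u(0)=-3, v(0)=-3 gives C_1=-6, C_2=-3.

u(t) = -12e^(2t) + 9e^(-5t), v(t) = -6e^(2t) + 3e^(-5t)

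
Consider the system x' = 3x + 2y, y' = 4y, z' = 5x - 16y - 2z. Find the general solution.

x(t) = C_1e^(3t) + 2C_2e^(4t), y(t) = C_2e^(4t), z(t) = C_1e^(3t) - C_2e^(4t) + C_3e^(-2t)

Coefficient matrix A = [[3, 2, 0], [0, 4, 0], [5, -16, -2]].
det(A - λI) = 0 gives eigenvalues λ = 3, 4, -2.
For λ=3: eigenvector (1,0,1).
For λ=4: eigenvector (2,1,-1).
For λ=-2: eigenvector (0,0,1).
General solution: C_1e^(3t)(1,0,1) + C_2e^(4t)(2,1,-1) + C_3e^(-2t)(0,0,1).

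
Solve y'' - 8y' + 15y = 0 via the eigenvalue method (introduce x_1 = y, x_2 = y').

y(t) = K_1e^(3t) + K_2e^(5t)

Let x_1 = y, x_2 = y'. Then x_1' = x_2 and x_2' = -15x_1 + 8x_2.
A = [[0,1],[-15,8]]; det(A-λI) = λ^2 - 8λ + 15.
Eigenvalues λ = 3, 5 with eigenvectors (1,3), (1,5).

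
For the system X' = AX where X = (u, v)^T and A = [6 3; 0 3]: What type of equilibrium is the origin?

A = [[6,3],[0,3]]; det(A-λI) = λ^2 - 9λ + 18.
λ = 6, 3: both positive.

unstable node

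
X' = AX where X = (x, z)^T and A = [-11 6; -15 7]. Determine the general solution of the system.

Coefficient matrix A = [[-11, 6], [-15, 7]].
Characteristic polynomial det(A - λI) = λ^2 + 4λ + 13 = 0.
Eigenvalues λ = -2 ± 3i (complex conjugate pair).
For λ=-2+3i: an eigenvector is (-1,-1) - i(1,2) = (-1 - i, -1 - 2i).
A real fundamental pair from Re and Im of e^((-2+3i)t)v: X_1 = e^(-2t)(cos(3t)·(-1,-1) + sin(3t)·(1,2)), X_2 = e^(-2t)(sin(3t)·(-1,-1) - cos(3t)·(1,2)).
General solution: C_1X_1 + C_2X_2.

x(t) = C_1e^(-2t)sin(3t) - C_1e^(-2t)cos(3t) - C_2e^(-2t)sin(3t) - C_2e^(-2t)cos(3t), z(t) = 2C_1e^(-2t)sin(3t) - C_1e^(-2t)cos(3t) - C_2e^(-2t)sin(3t) - 2C_2e^(-2t)cos(3t)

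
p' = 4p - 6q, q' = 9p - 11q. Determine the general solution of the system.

Coefficient matrix A = [[4, -6], [9, -11]].
Characteristic polynomial det(A - λI) = λ^2 + 7λ + 10 = 0.
Eigenvalues λ = -2, -5.
For λ=-2: (A-λI) row 1 is [6, -6], so an eigenvector is (1, 1).
For λ=-5: (A-λI) row 1 is [9, -6], so an eigenvector is (-2, -3).
General solution: c_1e^(-2t)(1,1) + c_2e^(-5t)(-2,-3).

p(t) = c_1e^(-2t) - 2c_2e^(-5t), q(t) = c_1e^(-2t) - 3c_2e^(-5t)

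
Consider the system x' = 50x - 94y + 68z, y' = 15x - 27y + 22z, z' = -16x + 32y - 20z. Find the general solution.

x(t) = 5K_1e^(4t) - 3K_2e^(-4t) + 2K_3e^(3t), y(t) = K_1e^(4t) - K_2e^(-4t) + K_3e^(3t), z(t) = -2K_1e^(4t) + K_2e^(-4t)

Coefficient matrix A = [[50, -94, 68], [15, -27, 22], [-16, 32, -20]].
det(A - λI) = 0 gives eigenvalues λ = 4, -4, 3.
For λ=4: eigenvector (5,1,-2).
For λ=-4: eigenvector (-3,-1,1).
For λ=3: eigenvector (2,1,0).
General solution: K_1e^(4t)(5,1,-2) + K_2e^(-4t)(-3,-1,1) + K_3e^(3t)(2,1,0).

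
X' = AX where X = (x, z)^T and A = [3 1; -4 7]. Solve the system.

Coefficient matrix A = [[3, 1], [-4, 7]].
Characteristic polynomial det(A - λI) = λ^2 - 10λ + 25 = 0.
Single eigenvalue λ = 5 with algebraic multiplicity 2.
Eigenvector v = (1,2); generalized eigenvector w with (A-λI)w=v is (-1,-1).
General solution: e^(5t)[C_1·v + C_2·(t·v + w)].

x(t) = C_1e^(5t) + C_2te^(5t) - C_2e^(5t), z(t) = 2C_1e^(5t) + 2C_2te^(5t) - C_2e^(5t)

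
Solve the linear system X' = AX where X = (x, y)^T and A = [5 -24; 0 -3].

Coefficient matrix A = [[5, -24], [0, -3]].
Characteristic polynomial det(A - λI) = λ^2 - 2λ - 15 = 0.
Eigenvalues λ = 5, -3.
For λ=5: (A-λI) row 1 is [0, -24], so an eigenvector is (1, 0).
For λ=-3: (A-λI) row 1 is [8, -24], so an eigenvector is (-3, -1).
General solution: c_1e^(5t)(1,0) + c_2e^(-3t)(-3,-1).

x(t) = c_1e^(5t) - 3c_2e^(-3t), y(t) = -c_2e^(-3t)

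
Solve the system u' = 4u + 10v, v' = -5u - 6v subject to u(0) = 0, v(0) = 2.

u(t) = 4e^(-t)sin(5t), v(t) = -2e^(-t)sin(5t) + 2e^(-t)cos(5t)

Coefficient matrix A = [[4, 10], [-5, -6]].
Characteristic polynomial det(A - λI) = λ^2 + 2λ + 26 = 0.
Eigenvalues λ = -1 ± 5i (complex conjugate pair).
For λ=-1+5i: an eigenvector is (1,0) - i(1,-1) = (1 - i, 0 + i).
A real fundamental pair from Re and Im of e^((-1+5i)t)v: X_1 = e^(-t)(cos(5t)·(1,0) + sin(5t)·(1,-1)), X_2 = e^(-t)(sin(5t)·(1,0) - cos(5t)·(1,-1)).
General solution: c_1X_1 + c_2X_2.
Applying u(0)=0, v(0)=2 gives c_1=2, c_2=2.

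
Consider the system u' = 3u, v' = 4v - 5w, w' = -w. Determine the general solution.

u(t) = c_1e^(3t), v(t) = c_2e^(4t) - c_3e^(-t), w(t) = -c_3e^(-t)

Coefficient matrix A = [[3, 0, 0], [0, 4, -5], [0, 0, -1]].
det(A - λI) = 0 gives eigenvalues λ = 3, 4, -1.
For λ=3: eigenvector (1,0,0).
For λ=4: eigenvector (0,1,0).
For λ=-1: eigenvector (0,-1,-1).
General solution: c_1e^(3t)(1,0,0) + c_2e^(4t)(0,1,0) + c_3e^(-t)(0,-1,-1).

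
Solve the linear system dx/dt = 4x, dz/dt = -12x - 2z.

Coefficient matrix A = [[4, 0], [-12, -2]].
Characteristic polynomial det(A - λI) = λ^2 - 2λ - 8 = 0.
Eigenvalues λ = 4, -2.
For λ=4: (A-λI) row 2 is [-12, -6], so an eigenvector is (1, -2).
For λ=-2: (A-λI) row 1 is [6, 0], so an eigenvector is (0, -1).
General solution: C_1e^(4t)(1,-2) + C_2e^(-2t)(0,-1).

x(t) = C_1e^(4t), z(t) = -2C_1e^(4t) - C_2e^(-2t)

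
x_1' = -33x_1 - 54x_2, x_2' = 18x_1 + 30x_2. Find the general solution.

x_1(t) = -2c_1e^(-6t) - 3c_2e^(3t), x_2(t) = c_1e^(-6t) + 2c_2e^(3t)

Coefficient matrix A = [[-33, -54], [18, 30]].
Characteristic polynomial det(A - λI) = λ^2 + 3λ - 18 = 0.
Eigenvalues λ = -6, 3.
For λ=-6: (A-λI) row 1 is [-27, -54], so an eigenvector is (-2, 1).
For λ=3: (A-λI) row 1 is [-36, -54], so an eigenvector is (-3, 2).
General solution: c_1e^(-6t)(-2,1) + c_2e^(3t)(-3,2).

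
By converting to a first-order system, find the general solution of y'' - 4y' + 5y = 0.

Let x_1 = y, x_2 = y'. Then x_1' = x_2 and x_2' = -5x_1 + 4x_2.
A = [[0,1],[-5,4]]; det(A-λI) = λ^2 - 4λ + 5.
Eigenvalues λ = 2 ± i.

y(t) = K_1e^(2t)cos(t) + K_2e^(2t)sin(t)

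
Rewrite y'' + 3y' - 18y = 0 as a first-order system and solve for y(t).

Let x_1 = y, x_2 = y'. Then x_1' = x_2 and x_2' = 18x_1 - 3x_2.
A = [[0,1],[18,-3]]; det(A-λI) = λ^2 + 3λ - 18.
Eigenvalues λ = -6, 3 with eigenvectors (1,-6), (1,3).

y(t) = K_1e^(-6t) + K_2e^(3t)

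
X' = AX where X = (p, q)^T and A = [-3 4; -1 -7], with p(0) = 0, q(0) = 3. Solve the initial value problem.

p(t) = 12te^(-5t), q(t) = -6te^(-5t) + 3e^(-5t)

Coefficient matrix A = [[-3, 4], [-1, -7]].
Characteristic polynomial det(A - λI) = λ^2 + 10λ + 25 = 0.
Single eigenvalue λ = -5 with algebraic multiplicity 2.
Eigenvector v = (-2,1); generalized eigenvector w with (A-λI)w=v is (1,-1).
General solution: e^(-5t)[K_1·v + K_2·(t·v + w)].
Applying p(0)=0, q(0)=3 gives K_1=-3, K_2=-6.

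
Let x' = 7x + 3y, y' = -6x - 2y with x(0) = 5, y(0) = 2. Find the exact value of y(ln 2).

A = [[7,3],[-6,-2]]; eigenvalues λ = 1, 4.
Eigenvectors: (-1,2) for λ=1, (-1,1) for λ=4.
From the initial condition, c_1 = 7, c_2 = -12.
y(ln 2) = (7)(2^1)(2) + (-12)(2^4)(1) = -164.

-164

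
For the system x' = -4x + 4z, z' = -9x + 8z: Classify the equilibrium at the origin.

unstable improper node

A = [[-4,4],[-9,8]]; det(A-λI) = λ^2 - 4λ + 4.
repeated λ = 2 with a single eigenvector.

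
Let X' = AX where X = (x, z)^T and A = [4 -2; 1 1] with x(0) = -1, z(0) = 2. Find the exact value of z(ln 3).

-36

A = [[4,-2],[1,1]]; eigenvalues λ = 2, 3.
Eigenvectors: (1,1) for λ=2, (2,1) for λ=3.
From the initial condition, c_1 = 5, c_2 = -3.
z(ln 3) = (5)(3^2)(1) + (-3)(3^3)(1) = -36.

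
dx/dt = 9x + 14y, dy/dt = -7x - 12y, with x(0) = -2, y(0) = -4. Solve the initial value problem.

Coefficient matrix A = [[9, 14], [-7, -12]].
Characteristic polynomial det(A - λI) = λ^2 + 3λ - 10 = 0.
Eigenvalues λ = 2, -5.
For λ=2: (A-λI) row 1 is [7, 14], so an eigenvector is (-2, 1).
For λ=-5: (A-λI) row 1 is [14, 14], so an eigenvector is (-1, 1).
General solution: K_1e^(2t)(-2,1) + K_2e^(-5t)(-1,1).
Applying x(0)=-2, y(0)=-4 gives K_1=6, K_2=-10.

x(t) = -12e^(2t) + 10e^(-5t), y(t) = 6e^(2t) - 10e^(-5t)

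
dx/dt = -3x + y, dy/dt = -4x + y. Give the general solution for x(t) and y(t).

x(t) = C_1e^(-t) + C_2te^(-t) - 2C_2e^(-t), y(t) = 2C_1e^(-t) + 2C_2te^(-t) - 3C_2e^(-t)

Coefficient matrix A = [[-3, 1], [-4, 1]].
Characteristic polynomial det(A - λI) = λ^2 + 2λ + 1 = 0.
Single eigenvalue λ = -1 with algebraic multiplicity 2.
Eigenvector v = (1,2); generalized eigenvector w with (A-λI)w=v is (-2,-3).
General solution: e^(-t)[C_1·v + C_2·(t·v + w)].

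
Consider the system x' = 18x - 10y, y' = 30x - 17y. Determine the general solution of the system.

Coefficient matrix A = [[18, -10], [30, -17]].
Characteristic polynomial det(A - λI) = λ^2 - λ - 6 = 0.
Eigenvalues λ = 3, -2.
For λ=3: (A-λI) row 1 is [15, -10], so an eigenvector is (2, 3).
For λ=-2: (A-λI) row 1 is [20, -10], so an eigenvector is (-1, -2).
General solution: K_1e^(3t)(2,3) + K_2e^(-2t)(-1,-2).

x(t) = 2K_1e^(3t) - K_2e^(-2t), y(t) = 3K_1e^(3t) - 2K_2e^(-2t)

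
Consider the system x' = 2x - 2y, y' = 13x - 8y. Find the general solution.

x(t) = C_1e^(-3t)sin(t) + C_1e^(-3t)cos(t) + C_2e^(-3t)sin(t) - C_2e^(-3t)cos(t), y(t) = 3C_1e^(-3t)sin(t) + 2C_1e^(-3t)cos(t) + 2C_2e^(-3t)sin(t) - 3C_2e^(-3t)cos(t)

Coefficient matrix A = [[2, -2], [13, -8]].
Characteristic polynomial det(A - λI) = λ^2 + 6λ + 10 = 0.
Eigenvalues λ = -3 ± i (complex conjugate pair).
For λ=-3+i: an eigenvector is (1,2) - i(1,3) = (1 - i, 2 - 3i).
A real fundamental pair from Re and Im of e^((-3+i)t)v: X_1 = e^(-3t)(cos(t)·(1,2) + sin(t)·(1,3)), X_2 = e^(-3t)(sin(t)·(1,2) - cos(t)·(1,3)).
General solution: C_1X_1 + C_2X_2.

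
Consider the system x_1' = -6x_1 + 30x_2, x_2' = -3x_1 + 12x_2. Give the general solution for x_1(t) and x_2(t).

Coefficient matrix A = [[-6, 30], [-3, 12]].
Characteristic polynomial det(A - λI) = λ^2 - 6λ + 18 = 0.
Eigenvalues λ = 3 ± 3i (complex conjugate pair).
For λ=3+3i: an eigenvector is (-3,-1) - i(-1,0) = (-3 + i, -1).
A real fundamental pair from Re and Im of e^((3+3i)t)v: X_1 = e^(3t)(cos(3t)·(-3,-1) + sin(3t)·(-1,0)), X_2 = e^(3t)(sin(3t)·(-3,-1) - cos(3t)·(-1,0)).
General solution: C_1X_1 + C_2X_2.

x_1(t) = -C_1e^(3t)sin(3t) - 3C_1e^(3t)cos(3t) - 3C_2e^(3t)sin(3t) + C_2e^(3t)cos(3t), x_2(t) = -C_1e^(3t)cos(3t) - C_2e^(3t)sin(3t)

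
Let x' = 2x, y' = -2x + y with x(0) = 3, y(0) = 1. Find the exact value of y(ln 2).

A = [[2,0],[-2,1]]; eigenvalues λ = 2, 1.
Eigenvectors: (-1,2) for λ=2, (0,-1) for λ=1.
From the initial condition, c_1 = -3, c_2 = -7.
y(ln 2) = (-3)(2^2)(2) + (-7)(2^1)(-1) = -10.

-10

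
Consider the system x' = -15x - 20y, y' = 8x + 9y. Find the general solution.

Coefficient matrix A = [[-15, -20], [8, 9]].
Characteristic polynomial det(A - λI) = λ^2 + 6λ + 25 = 0.
Eigenvalues λ = -3 ± 4i (complex conjugate pair).
For λ=-3+4i: an eigenvector is (-2,1) - i(1,-1) = (-2 - i, 1 + i).
A real fundamental pair from Re and Im of e^((-3+4i)t)v: X_1 = e^(-3t)(cos(4t)·(-2,1) + sin(4t)·(1,-1)), X_2 = e^(-3t)(sin(4t)·(-2,1) - cos(4t)·(1,-1)).
General solution: K_1X_1 + K_2X_2.

x(t) = K_1e^(-3t)sin(4t) - 2K_1e^(-3t)cos(4t) - 2K_2e^(-3t)sin(4t) - K_2e^(-3t)cos(4t), y(t) = -K_1e^(-3t)sin(4t) + K_1e^(-3t)cos(4t) + K_2e^(-3t)sin(4t) + K_2e^(-3t)cos(4t)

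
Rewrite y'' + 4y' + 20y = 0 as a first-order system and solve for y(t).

Let x_1 = y, x_2 = y'. Then x_1' = x_2 and x_2' = -20x_1 - 4x_2.
A = [[0,1],[-20,-4]]; det(A-λI) = λ^2 + 4λ + 20.
Eigenvalues λ = -2 ± 4i.

y(t) = c_1e^(-2t)cos(4t) + c_2e^(-2t)sin(4t)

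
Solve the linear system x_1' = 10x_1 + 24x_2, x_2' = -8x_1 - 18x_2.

x_1(t) = -3c_1e^(-6t) + 2c_2e^(-2t), x_2(t) = 2c_1e^(-6t) - c_2e^(-2t)

Coefficient matrix A = [[10, 24], [-8, -18]].
Characteristic polynomial det(A - λI) = λ^2 + 8λ + 12 = 0.
Eigenvalues λ = -6, -2.
For λ=-6: (A-λI) row 1 is [16, 24], so an eigenvector is (-3, 2).
For λ=-2: (A-λI) row 1 is [12, 24], so an eigenvector is (2, -1).
General solution: c_1e^(-6t)(-3,2) + c_2e^(-2t)(2,-1).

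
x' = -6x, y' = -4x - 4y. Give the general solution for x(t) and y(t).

Coefficient matrix A = [[-6, 0], [-4, -4]].
Characteristic polynomial det(A - λI) = λ^2 + 10λ + 24 = 0.
Eigenvalues λ = -4, -6.
For λ=-4: (A-λI) row 1 is [-2, 0], so an eigenvector is (0, 1).
For λ=-6: (A-λI) row 2 is [-4, 2], so an eigenvector is (1, 2).
General solution: c_1e^(-4t)(0,1) + c_2e^(-6t)(1,2).

x(t) = c_2e^(-6t), y(t) = c_1e^(-4t) + 2c_2e^(-6t)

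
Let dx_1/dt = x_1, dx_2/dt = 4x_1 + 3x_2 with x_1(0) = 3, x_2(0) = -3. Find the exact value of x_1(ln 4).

A = [[1,0],[4,3]]; eigenvalues λ = 1, 3.
Eigenvectors: (-1,2) for λ=1, (0,-1) for λ=3.
From the initial condition, c_1 = -3, c_2 = -3.
x_1(ln 4) = (-3)(4^1)(-1) + (-3)(4^3)(0) = 12.

12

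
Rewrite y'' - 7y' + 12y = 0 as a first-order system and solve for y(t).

y(t) = K_1e^(4t) + K_2e^(3t)

Let x_1 = y, x_2 = y'. Then x_1' = x_2 and x_2' = -12x_1 + 7x_2.
A = [[0,1],[-12,7]]; det(A-λI) = λ^2 - 7λ + 12.
Eigenvalues λ = 4, 3 with eigenvectors (1,4), (1,3).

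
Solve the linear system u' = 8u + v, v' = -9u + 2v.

u(t) = -K_1e^(5t) - K_2te^(5t) - K_2e^(5t), v(t) = 3K_1e^(5t) + 3K_2te^(5t) + 2K_2e^(5t)

Coefficient matrix A = [[8, 1], [-9, 2]].
Characteristic polynomial det(A - λI) = λ^2 - 10λ + 25 = 0.
Single eigenvalue λ = 5 with algebraic multiplicity 2.
Eigenvector v = (-1,3); generalized eigenvector w with (A-λI)w=v is (-1,2).
General solution: e^(5t)[K_1·v + K_2·(t·v + w)].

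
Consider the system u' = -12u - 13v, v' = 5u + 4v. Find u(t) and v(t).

u(t) = -3c_1e^(-4t)sin(t) + 2c_1e^(-4t)cos(t) + 2c_2e^(-4t)sin(t) + 3c_2e^(-4t)cos(t), v(t) = 2c_1e^(-4t)sin(t) - c_1e^(-4t)cos(t) - c_2e^(-4t)sin(t) - 2c_2e^(-4t)cos(t)

Coefficient matrix A = [[-12, -13], [5, 4]].
Characteristic polynomial det(A - λI) = λ^2 + 8λ + 17 = 0.
Eigenvalues λ = -4 ± i (complex conjugate pair).
For λ=-4+i: an eigenvector is (2,-1) - i(-3,2) = (2 + 3i, -1 - 2i).
A real fundamental pair from Re and Im of e^((-4+i)t)v: X_1 = e^(-4t)(cos(t)·(2,-1) + sin(t)·(-3,2)), X_2 = e^(-4t)(sin(t)·(2,-1) - cos(t)·(-3,2)).
General solution: c_1X_1 + c_2X_2.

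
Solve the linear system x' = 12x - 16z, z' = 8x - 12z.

x(t) = K_1e^(-4t) + 2K_2e^(4t), z(t) = K_1e^(-4t) + K_2e^(4t)

Coefficient matrix A = [[12, -16], [8, -12]].
Characteristic polynomial det(A - λI) = λ^2 - 16 = 0.
Eigenvalues λ = -4, 4.
For λ=-4: (A-λI) row 1 is [16, -16], so an eigenvector is (1, 1).
For λ=4: (A-λI) row 1 is [8, -16], so an eigenvector is (2, 1).
General solution: K_1e^(-4t)(1,1) + K_2e^(4t)(2,1).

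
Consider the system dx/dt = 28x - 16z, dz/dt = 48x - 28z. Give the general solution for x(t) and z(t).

Coefficient matrix A = [[28, -16], [48, -28]].
Characteristic polynomial det(A - λI) = λ^2 - 16 = 0.
Eigenvalues λ = -4, 4.
For λ=-4: (A-λI) row 1 is [32, -16], so an eigenvector is (-1, -2).
For λ=4: (A-λI) row 1 is [24, -16], so an eigenvector is (2, 3).
General solution: c_1e^(-4t)(-1,-2) + c_2e^(4t)(2,3).

x(t) = -c_1e^(-4t) + 2c_2e^(4t), z(t) = -2c_1e^(-4t) + 3c_2e^(4t)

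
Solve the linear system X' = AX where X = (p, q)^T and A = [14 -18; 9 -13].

p(t) = 2c_1e^(5t) - c_2e^(-4t), q(t) = c_1e^(5t) - c_2e^(-4t)

Coefficient matrix A = [[14, -18], [9, -13]].
Characteristic polynomial det(A - λI) = λ^2 - λ - 20 = 0.
Eigenvalues λ = 5, -4.
For λ=5: (A-λI) row 1 is [9, -18], so an eigenvector is (2, 1).
For λ=-4: (A-λI) row 1 is [18, -18], so an eigenvector is (-1, -1).
General solution: c_1e^(5t)(2,1) + c_2e^(-4t)(-1,-1).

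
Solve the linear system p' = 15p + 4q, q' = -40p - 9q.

Coefficient matrix A = [[15, 4], [-40, -9]].
Characteristic polynomial det(A - λI) = λ^2 - 6λ + 25 = 0.
Eigenvalues λ = 3 ± 4i (complex conjugate pair).
For λ=3+4i: an eigenvector is (1,-3) - i(0,-1) = (1, -3 + i).
A real fundamental pair from Re and Im of e^((3+4i)t)v: X_1 = e^(3t)(cos(4t)·(1,-3) + sin(4t)·(0,-1)), X_2 = e^(3t)(sin(4t)·(1,-3) - cos(4t)·(0,-1)).
General solution: C_1X_1 + C_2X_2.

p(t) = C_1e^(3t)cos(4t) + C_2e^(3t)sin(4t), q(t) = -C_1e^(3t)sin(4t) - 3C_1e^(3t)cos(4t) - 3C_2e^(3t)sin(4t) + C_2e^(3t)cos(4t)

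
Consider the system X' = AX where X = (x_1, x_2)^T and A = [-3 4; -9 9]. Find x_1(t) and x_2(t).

Coefficient matrix A = [[-3, 4], [-9, 9]].
Characteristic polynomial det(A - λI) = λ^2 - 6λ + 9 = 0.
Single eigenvalue λ = 3 with algebraic multiplicity 2.
Eigenvector v = (-2,-3); generalized eigenvector w with (A-λI)w=v is (-1,-2).
General solution: e^(3t)[C_1·v + C_2·(t·v + w)].

x_1(t) = -2C_1e^(3t) - 2C_2te^(3t) - C_2e^(3t), x_2(t) = -3C_1e^(3t) - 3C_2te^(3t) - 2C_2e^(3t)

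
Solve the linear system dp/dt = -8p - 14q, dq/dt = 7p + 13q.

Coefficient matrix A = [[-8, -14], [7, 13]].
Characteristic polynomial det(A - λI) = λ^2 - 5λ - 6 = 0.
Eigenvalues λ = -1, 6.
For λ=-1: (A-λI) row 1 is [-7, -14], so an eigenvector is (-2, 1).
For λ=6: (A-λI) row 1 is [-14, -14], so an eigenvector is (-1, 1).
General solution: K_1e^(-t)(-2,1) + K_2e^(6t)(-1,1).

p(t) = -2K_1e^(-t) - K_2e^(6t), q(t) = K_1e^(-t) + K_2e^(6t)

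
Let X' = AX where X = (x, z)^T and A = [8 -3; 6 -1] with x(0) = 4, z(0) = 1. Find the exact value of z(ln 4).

A = [[8,-3],[6,-1]]; eigenvalues λ = 5, 2.
Eigenvectors: (1,1) for λ=5, (1,2) for λ=2.
From the initial condition, c_1 = 7, c_2 = -3.
z(ln 4) = (7)(4^5)(1) + (-3)(4^2)(2) = 7072.

7072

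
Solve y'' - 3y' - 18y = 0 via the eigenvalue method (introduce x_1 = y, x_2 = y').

y(t) = K_1e^(6t) + K_2e^(-3t)

Let x_1 = y, x_2 = y'. Then x_1' = x_2 and x_2' = 18x_1 + 3x_2.
A = [[0,1],[18,3]]; det(A-λI) = λ^2 - 3λ - 18.
Eigenvalues λ = 6, -3 with eigenvectors (1,6), (1,-3).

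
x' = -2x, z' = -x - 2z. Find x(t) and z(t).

Coefficient matrix A = [[-2, 0], [-1, -2]].
Characteristic polynomial det(A - λI) = λ^2 + 4λ + 4 = 0.
Single eigenvalue λ = -2 with algebraic multiplicity 2.
Eigenvector v = (0,-1); generalized eigenvector w with (A-λI)w=v is (1,-3).
General solution: e^(-2t)[c_1·v + c_2·(t·v + w)].

x(t) = c_2e^(-2t), z(t) = -c_1e^(-2t) - c_2te^(-2t) - 3c_2e^(-2t)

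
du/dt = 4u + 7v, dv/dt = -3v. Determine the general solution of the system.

Coefficient matrix A = [[4, 7], [0, -3]].
Characteristic polynomial det(A - λI) = λ^2 - λ - 12 = 0.
Eigenvalues λ = -3, 4.
For λ=-3: (A-λI) row 1 is [7, 7], so an eigenvector is (-1, 1).
For λ=4: (A-λI) row 1 is [0, 7], so an eigenvector is (-1, 0).
General solution: K_1e^(-3t)(-1,1) + K_2e^(4t)(-1,0).

u(t) = -K_1e^(-3t) - K_2e^(4t), v(t) = K_1e^(-3t)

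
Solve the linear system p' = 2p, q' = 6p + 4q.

p(t) = -K_2e^(2t), q(t) = -K_1e^(4t) + 3K_2e^(2t)

Coefficient matrix A = [[2, 0], [6, 4]].
Characteristic polynomial det(A - λI) = λ^2 - 6λ + 8 = 0.
Eigenvalues λ = 4, 2.
For λ=4: (A-λI) row 1 is [-2, 0], so an eigenvector is (0, -1).
For λ=2: (A-λI) row 2 is [6, 2], so an eigenvector is (-1, 3).
General solution: K_1e^(4t)(0,-1) + K_2e^(2t)(-1,3).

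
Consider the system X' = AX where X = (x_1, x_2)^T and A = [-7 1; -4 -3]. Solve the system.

x_1(t) = -c_1e^(-5t) - c_2te^(-5t) - c_2e^(-5t), x_2(t) = -2c_1e^(-5t) - 2c_2te^(-5t) - 3c_2e^(-5t)

Coefficient matrix A = [[-7, 1], [-4, -3]].
Characteristic polynomial det(A - λI) = λ^2 + 10λ + 25 = 0.
Single eigenvalue λ = -5 with algebraic multiplicity 2.
Eigenvector v = (-1,-2); generalized eigenvector w with (A-λI)w=v is (-1,-3).
General solution: e^(-5t)[c_1·v + c_2·(t·v + w)].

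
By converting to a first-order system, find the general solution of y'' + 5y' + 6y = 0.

y(t) = C_1e^(-2t) + C_2e^(-3t)

Let x_1 = y, x_2 = y'. Then x_1' = x_2 and x_2' = -6x_1 - 5x_2.
A = [[0,1],[-6,-5]]; det(A-λI) = λ^2 + 5λ + 6.
Eigenvalues λ = -2, -3 with eigenvectors (1,-2), (1,-3).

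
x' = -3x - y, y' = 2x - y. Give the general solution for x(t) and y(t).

x(t) = c_1e^(-2t)cos(t) + c_2e^(-2t)sin(t), y(t) = c_1e^(-2t)sin(t) - c_1e^(-2t)cos(t) - c_2e^(-2t)sin(t) - c_2e^(-2t)cos(t)

Coefficient matrix A = [[-3, -1], [2, -1]].
Characteristic polynomial det(A - λI) = λ^2 + 4λ + 5 = 0.
Eigenvalues λ = -2 ± i (complex conjugate pair).
For λ=-2+i: an eigenvector is (1,-1) - i(0,1) = (1, -1 - i).
A real fundamental pair from Re and Im of e^((-2+i)t)v: X_1 = e^(-2t)(cos(t)·(1,-1) + sin(t)·(0,1)), X_2 = e^(-2t)(sin(t)·(1,-1) - cos(t)·(0,1)).
General solution: c_1X_1 + c_2X_2.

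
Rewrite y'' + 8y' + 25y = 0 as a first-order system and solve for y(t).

y(t) = c_1e^(-4t)cos(3t) + c_2e^(-4t)sin(3t)

Let x_1 = y, x_2 = y'. Then x_1' = x_2 and x_2' = -25x_1 - 8x_2.
A = [[0,1],[-25,-8]]; det(A-λI) = λ^2 + 8λ + 25.
Eigenvalues λ = -4 ± 3i.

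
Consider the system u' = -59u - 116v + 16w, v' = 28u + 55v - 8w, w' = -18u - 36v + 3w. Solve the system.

u(t) = -2c_1e^(-t) + 5c_2e^(-3t) + 4c_3e^(3t), v(t) = c_1e^(-t) - 2c_2e^(-3t) - 2c_3e^(3t), w(t) = 3c_2e^(-3t) + c_3e^(3t)

Coefficient matrix A = [[-59, -116, 16], [28, 55, -8], [-18, -36, 3]].
det(A - λI) = 0 gives eigenvalues λ = -1, -3, 3.
For λ=-1: eigenvector (-2,1,0).
For λ=-3: eigenvector (5,-2,3).
For λ=3: eigenvector (4,-2,1).
General solution: c_1e^(-t)(-2,1,0) + c_2e^(-3t)(5,-2,3) + c_3e^(3t)(4,-2,1).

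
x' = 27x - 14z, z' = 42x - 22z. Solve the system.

x(t) = c_1e^(-t) + 2c_2e^(6t), z(t) = 2c_1e^(-t) + 3c_2e^(6t)

Coefficient matrix A = [[27, -14], [42, -22]].
Characteristic polynomial det(A - λI) = λ^2 - 5λ - 6 = 0.
Eigenvalues λ = -1, 6.
For λ=-1: (A-λI) row 1 is [28, -14], so an eigenvector is (1, 2).
For λ=6: (A-λI) row 1 is [21, -14], so an eigenvector is (2, 3).
General solution: c_1e^(-t)(1,2) + c_2e^(6t)(2,3).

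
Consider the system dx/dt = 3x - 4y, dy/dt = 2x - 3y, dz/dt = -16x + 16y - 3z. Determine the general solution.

Coefficient matrix A = [[3, -4, 0], [2, -3, 0], [-16, 16, -3]].
det(A - λI) = 0 gives eigenvalues λ = 1, -1, -3.
For λ=1: eigenvector (2,1,-4).
For λ=-1: eigenvector (-1,-1,0).
For λ=-3: eigenvector (0,0,1).
General solution: C_1e^(t)(2,1,-4) + C_2e^(-t)(-1,-1,0) + C_3e^(-3t)(0,0,1).

x(t) = 2C_1e^(t) - C_2e^(-t), y(t) = C_1e^(t) - C_2e^(-t), z(t) = -4C_1e^(t) + C_3e^(-3t)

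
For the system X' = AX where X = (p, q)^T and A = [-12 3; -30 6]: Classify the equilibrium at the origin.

stable spiral

A = [[-12,3],[-30,6]]; det(A-λI) = λ^2 + 6λ + 18.
λ = -3 ± 3i: negative real part.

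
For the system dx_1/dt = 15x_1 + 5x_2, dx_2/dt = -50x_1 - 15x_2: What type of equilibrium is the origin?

A = [[15,5],[-50,-15]]; det(A-λI) = λ^2 + 25.
λ = 0 ± 5i: zero real part.

center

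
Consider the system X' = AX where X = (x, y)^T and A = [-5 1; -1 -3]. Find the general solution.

Coefficient matrix A = [[-5, 1], [-1, -3]].
Characteristic polynomial det(A - λI) = λ^2 + 8λ + 16 = 0.
Single eigenvalue λ = -4 with algebraic multiplicity 2.
Eigenvector v = (-1,-1); generalized eigenvector w with (A-λI)w=v is (3,2).
General solution: e^(-4t)[K_1·v + K_2·(t·v + w)].

x(t) = -K_1e^(-4t) - K_2te^(-4t) + 3K_2e^(-4t), y(t) = -K_1e^(-4t) - K_2te^(-4t) + 2K_2e^(-4t)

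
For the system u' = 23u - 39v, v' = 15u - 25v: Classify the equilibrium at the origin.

A = [[23,-39],[15,-25]]; det(A-λI) = λ^2 + 2λ + 10.
λ = -1 ± 3i: negative real part.

stable spiral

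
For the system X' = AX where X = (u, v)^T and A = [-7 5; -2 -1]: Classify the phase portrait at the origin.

stable spiral

A = [[-7,5],[-2,-1]]; det(A-λI) = λ^2 + 8λ + 17.
λ = -4 ± i: negative real part.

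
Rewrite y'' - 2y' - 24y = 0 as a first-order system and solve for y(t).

y(t) = C_1e^(6t) + C_2e^(-4t)

Let x_1 = y, x_2 = y'. Then x_1' = x_2 and x_2' = 24x_1 + 2x_2.
A = [[0,1],[24,2]]; det(A-λI) = λ^2 - 2λ - 24.
Eigenvalues λ = 6, -4 with eigenvectors (1,6), (1,-4).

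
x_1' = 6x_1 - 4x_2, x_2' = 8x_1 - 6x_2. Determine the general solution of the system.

Coefficient matrix A = [[6, -4], [8, -6]].
Characteristic polynomial det(A - λI) = λ^2 - 4 = 0.
Eigenvalues λ = -2, 2.
For λ=-2: (A-λI) row 1 is [8, -4], so an eigenvector is (1, 2).
For λ=2: (A-λI) row 1 is [4, -4], so an eigenvector is (-1, -1).
General solution: C_1e^(-2t)(1,2) + C_2e^(2t)(-1,-1).

x_1(t) = C_1e^(-2t) - C_2e^(2t), x_2(t) = 2C_1e^(-2t) - C_2e^(2t)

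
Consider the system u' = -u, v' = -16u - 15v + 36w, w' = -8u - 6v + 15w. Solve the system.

u(t) = c_3e^(-t), v(t) = 3c_1e^(-3t) - 2c_2e^(3t) + 4c_3e^(-t), w(t) = c_1e^(-3t) - c_2e^(3t) + 2c_3e^(-t)

Coefficient matrix A = [[-1, 0, 0], [-16, -15, 36], [-8, -6, 15]].
det(A - λI) = 0 gives eigenvalues λ = -3, 3, -1.
For λ=-3: eigenvector (0,3,1).
For λ=3: eigenvector (0,-2,-1).
For λ=-1: eigenvector (1,4,2).
General solution: c_1e^(-3t)(0,3,1) + c_2e^(3t)(0,-2,-1) + c_3e^(-t)(1,4,2).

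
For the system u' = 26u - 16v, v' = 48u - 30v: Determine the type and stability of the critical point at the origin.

A = [[26,-16],[48,-30]]; det(A-λI) = λ^2 + 4λ - 12.
λ = -6, 2: opposite signs.

saddle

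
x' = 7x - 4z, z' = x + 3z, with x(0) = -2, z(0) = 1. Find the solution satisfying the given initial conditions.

Coefficient matrix A = [[7, -4], [1, 3]].
Characteristic polynomial det(A - λI) = λ^2 - 10λ + 25 = 0.
Single eigenvalue λ = 5 with algebraic multiplicity 2.
Eigenvector v = (2,1); generalized eigenvector w with (A-λI)w=v is (-1,-1).
General solution: e^(5t)[c_1·v + c_2·(t·v + w)].
Applying x(0)=-2, z(0)=1 gives c_1=-3, c_2=-4.

x(t) = -8te^(5t) - 2e^(5t), z(t) = -4te^(5t) + e^(5t)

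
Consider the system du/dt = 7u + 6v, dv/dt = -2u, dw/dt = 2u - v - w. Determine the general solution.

u(t) = -3K_1e^(3t) - 2K_2e^(4t), v(t) = 2K_1e^(3t) + K_2e^(4t), w(t) = -2K_1e^(3t) - K_2e^(4t) + K_3e^(-t)

Coefficient matrix A = [[7, 6, 0], [-2, 0, 0], [2, -1, -1]].
det(A - λI) = 0 gives eigenvalues λ = 3, 4, -1.
For λ=3: eigenvector (-3,2,-2).
For λ=4: eigenvector (-2,1,-1).
For λ=-1: eigenvector (0,0,1).
General solution: K_1e^(3t)(-3,2,-2) + K_2e^(4t)(-2,1,-1) + K_3e^(-t)(0,0,1).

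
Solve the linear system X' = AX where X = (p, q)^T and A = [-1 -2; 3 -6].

Coefficient matrix A = [[-1, -2], [3, -6]].
Characteristic polynomial det(A - λI) = λ^2 + 7λ + 12 = 0.
Eigenvalues λ = -4, -3.
For λ=-4: (A-λI) row 1 is [3, -2], so an eigenvector is (2, 3).
For λ=-3: (A-λI) row 1 is [2, -2], so an eigenvector is (1, 1).
General solution: K_1e^(-4t)(2,3) + K_2e^(-3t)(1,1).

p(t) = 2K_1e^(-4t) + K_2e^(-3t), q(t) = 3K_1e^(-4t) + K_2e^(-3t)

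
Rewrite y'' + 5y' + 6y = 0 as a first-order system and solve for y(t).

y(t) = C_1e^(-2t) + C_2e^(-3t)

Let x_1 = y, x_2 = y'. Then x_1' = x_2 and x_2' = -6x_1 - 5x_2.
A = [[0,1],[-6,-5]]; det(A-λI) = λ^2 + 5λ + 6.
Eigenvalues λ = -2, -3 with eigenvectors (1,-2), (1,-3).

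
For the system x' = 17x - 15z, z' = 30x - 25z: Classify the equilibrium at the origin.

A = [[17,-15],[30,-25]]; det(A-λI) = λ^2 + 8λ + 25.
λ = -4 ± 3i: negative real part.

stable spiral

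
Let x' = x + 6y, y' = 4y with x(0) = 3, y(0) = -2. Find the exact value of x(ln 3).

A = [[1,6],[0,4]]; eigenvalues λ = 4, 1.
Eigenvectors: (2,1) for λ=4, (1,0) for λ=1.
From the initial condition, c_1 = -2, c_2 = 7.
x(ln 3) = (-2)(3^4)(2) + (7)(3^1)(1) = -303.

-303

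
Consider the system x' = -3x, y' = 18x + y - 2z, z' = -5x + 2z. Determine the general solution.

x(t) = C_1e^(-3t), y(t) = -4C_1e^(-3t) - 2C_2e^(2t) + C_3e^(t), z(t) = C_1e^(-3t) + C_2e^(2t)

Coefficient matrix A = [[-3, 0, 0], [18, 1, -2], [-5, 0, 2]].
det(A - λI) = 0 gives eigenvalues λ = -3, 2, 1.
For λ=-3: eigenvector (1,-4,1).
For λ=2: eigenvector (0,-2,1).
For λ=1: eigenvector (0,1,0).
General solution: C_1e^(-3t)(1,-4,1) + C_2e^(2t)(0,-2,1) + C_3e^(t)(0,1,0).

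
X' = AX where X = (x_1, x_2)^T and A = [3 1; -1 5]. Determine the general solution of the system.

Coefficient matrix A = [[3, 1], [-1, 5]].
Characteristic polynomial det(A - λI) = λ^2 - 8λ + 16 = 0.
Single eigenvalue λ = 4 with algebraic multiplicity 2.
Eigenvector v = (1,1); generalized eigenvector w with (A-λI)w=v is (-1,0).
General solution: e^(4t)[K_1·v + K_2·(t·v + w)].

x_1(t) = K_1e^(4t) + K_2te^(4t) - K_2e^(4t), x_2(t) = K_1e^(4t) + K_2te^(4t)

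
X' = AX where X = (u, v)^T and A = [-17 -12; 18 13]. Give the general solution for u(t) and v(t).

u(t) = c_1e^(-5t) + 2c_2e^(t), v(t) = -c_1e^(-5t) - 3c_2e^(t)

Coefficient matrix A = [[-17, -12], [18, 13]].
Characteristic polynomial det(A - λI) = λ^2 + 4λ - 5 = 0.
Eigenvalues λ = -5, 1.
For λ=-5: (A-λI) row 1 is [-12, -12], so an eigenvector is (1, -1).
For λ=1: (A-λI) row 1 is [-18, -12], so an eigenvector is (2, -3).
General solution: c_1e^(-5t)(1,-1) + c_2e^(t)(2,-3).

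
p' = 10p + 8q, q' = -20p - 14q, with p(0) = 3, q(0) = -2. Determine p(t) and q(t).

p(t) = 5e^(-2t)sin(4t) + 3e^(-2t)cos(4t), q(t) = -9e^(-2t)sin(4t) - 2e^(-2t)cos(4t)

Coefficient matrix A = [[10, 8], [-20, -14]].
Characteristic polynomial det(A - λI) = λ^2 + 4λ + 20 = 0.
Eigenvalues λ = -2 ± 4i (complex conjugate pair).
For λ=-2+4i: an eigenvector is (-1,1) - i(-1,2) = (-1 + i, 1 - 2i).
A real fundamental pair from Re and Im of e^((-2+4i)t)v: X_1 = e^(-2t)(cos(4t)·(-1,1) + sin(4t)·(-1,2)), X_2 = e^(-2t)(sin(4t)·(-1,1) - cos(4t)·(-1,2)).
General solution: K_1X_1 + K_2X_2.
Applying p(0)=3, q(0)=-2 gives K_1=-4, K_2=-1.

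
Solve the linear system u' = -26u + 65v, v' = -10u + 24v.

u(t) = -2K_1e^(-t)sin(5t) + 3K_1e^(-t)cos(5t) + 3K_2e^(-t)sin(5t) + 2K_2e^(-t)cos(5t), v(t) = -K_1e^(-t)sin(5t) + K_1e^(-t)cos(5t) + K_2e^(-t)sin(5t) + K_2e^(-t)cos(5t)

Coefficient matrix A = [[-26, 65], [-10, 24]].
Characteristic polynomial det(A - λI) = λ^2 + 2λ + 26 = 0.
Eigenvalues λ = -1 ± 5i (complex conjugate pair).
For λ=-1+5i: an eigenvector is (3,1) - i(-2,-1) = (3 + 2i, 1 + i).
A real fundamental pair from Re and Im of e^((-1+5i)t)v: X_1 = e^(-t)(cos(5t)·(3,1) + sin(5t)·(-2,-1)), X_2 = e^(-t)(sin(5t)·(3,1) - cos(5t)·(-2,-1)).
General solution: K_1X_1 + K_2X_2.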